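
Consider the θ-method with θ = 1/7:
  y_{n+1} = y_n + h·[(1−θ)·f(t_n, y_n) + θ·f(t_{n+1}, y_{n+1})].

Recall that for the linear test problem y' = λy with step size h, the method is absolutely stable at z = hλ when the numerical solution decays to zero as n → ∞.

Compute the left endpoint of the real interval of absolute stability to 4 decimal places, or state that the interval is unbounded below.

Test eqn y'=λy, z=hλ:
  y_{n+1} = y_n + z·[6/7·y_n + 1/7·y_{n+1}] ⇒ (1 − 1/7z)y_{n+1} = (1 + 6/7z)y_n
  Hence R(z) = (1 + 6/7z)/(1 − 1/7z).

Solve |R(x)|<1 on ℝ⁻.
x=-0.93: |R|=0.1791
R=−1: 1+6/7x = −1+1/7x ⇒ -5/7x=2 ⇒ x=2/(-5/7)=-2.8000
Confirm numerically:
  x=-2.575: |R|=0.88251 <1
  x=-2.487: |R|=0.83504 <1
  x=-1.162: |R|=0.00343 <1
  x=-3.324: |R|=1.25378 >1
  x=-3.125: |R|=1.16049 >1
  x=-2.870: |R|=1.03546 >1
Interval (-2.8000, 0).

z* = -2.8000.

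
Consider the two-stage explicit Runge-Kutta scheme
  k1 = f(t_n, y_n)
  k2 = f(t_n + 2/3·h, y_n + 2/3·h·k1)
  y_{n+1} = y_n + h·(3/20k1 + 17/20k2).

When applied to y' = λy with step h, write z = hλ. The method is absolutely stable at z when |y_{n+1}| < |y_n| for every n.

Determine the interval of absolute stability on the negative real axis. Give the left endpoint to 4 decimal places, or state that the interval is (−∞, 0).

On y'=λy, z=hλ:
  k1=λy_n ⇒ h·k1=z·y_n;  k2=λ(1+2/3z)y_n ⇒ h·k2=z(1+2/3z)y_n
  y_{n+1}/y_n = 1 + 3/20z + 17/20z(1+2/3z) = 1 + z + 17/30z²
  so R(z) = 1 + z + 17/30z².

Need |R(x)|<1, x<0.
x=-1.17: |R|=0.6057
R=1: x+17/30x²=0 ⇒ x=−30/17=-1.7647; min R=1−1/(4·17/30)=0.5588>−1
Confirm numerically:
  x=-1.715: |R|=0.95169 <1
  x=-1.488: |R|=0.76668 <1
  x=-1.436: |R|=0.73252 <1
  x=-1.367: |R|=0.69192 <1
  x=-2.333: |R|=1.75130 >1
  x=-2.039: |R|=1.31693 >1
  x=-1.842: |R|=1.08068 >1
Stable set (-1.7647, 0).

(-1.7647, 0).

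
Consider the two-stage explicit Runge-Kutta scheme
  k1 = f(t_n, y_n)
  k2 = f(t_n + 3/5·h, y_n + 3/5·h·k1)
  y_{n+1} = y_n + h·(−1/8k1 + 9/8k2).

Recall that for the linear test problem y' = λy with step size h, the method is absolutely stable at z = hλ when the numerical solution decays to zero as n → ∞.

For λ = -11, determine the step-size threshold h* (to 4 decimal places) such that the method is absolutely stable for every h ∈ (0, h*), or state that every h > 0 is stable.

(-1.4815,0); λ=-11 ⇒ h* = (40/27)/11 = 0.1347.

With y'=λy (z=hλ):
  k1=λy_n ⇒ h·k1=z·y_n;  k2=λ(1+3/5z)y_n ⇒ h·k2=z(1+3/5z)y_n
  y_{n+1}/y_n = 1 − 1/8z + 9/8z(1+3/5z) = 1 + z + 27/40z²
  Hence R(z) = 1 + z + 27/40z².

Boundary: |R(x)|=1, x<0.
x=-1.19: |R|=0.7659
R=1: x+27/40x²=0 ⇒ x=−40/27=-1.4815; min R=1−1/(4·27/40)=0.6296>−1
Confirm numerically:
  x=-1.186: |R|=0.76345 <1
  x=-0.916: |R|=0.65036 <1
  x=-0.610: |R|=0.64117 <1
  x=-2.081: |R|=1.84213 >1
  x=-1.961: |R|=1.63473 >1
So |R|<1 on (-1.4815, 0).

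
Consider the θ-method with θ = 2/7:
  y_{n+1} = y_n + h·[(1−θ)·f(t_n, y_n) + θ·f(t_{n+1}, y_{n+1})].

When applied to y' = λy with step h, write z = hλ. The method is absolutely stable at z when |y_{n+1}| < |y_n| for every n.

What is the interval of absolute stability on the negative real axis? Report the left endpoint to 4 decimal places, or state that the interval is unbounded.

z∈(-4.6667,0).

Test eqn y'=λy, z=hλ:
  y_{n+1} = y_n + z·[5/7·y_n + 2/7·y_{n+1}] ⇒ (1 − 2/7z)y_{n+1} = (1 + 5/7z)y_n
  so R(z) = (1 + 5/7z)/(1 − 2/7z).

Solve |R(x)|<1 on ℝ⁻.
x=-0.96: |R|=0.2466
R=−1: 1+5/7x = −1+2/7x ⇒ -3/7x=2 ⇒ x=2/(-3/7)=-4.6667
Confirm numerically:
  x=-4.497: |R|=0.96818 <1
  x=-3.597: |R|=0.77392 <1
  x=-2.818: |R|=0.56110 <1
  x=-1.878: |R|=0.22220 <1
  x=-4.995: |R|=1.05798 >1
  x=-4.944: |R|=1.04927 >1
Interval (-4.6667, 0).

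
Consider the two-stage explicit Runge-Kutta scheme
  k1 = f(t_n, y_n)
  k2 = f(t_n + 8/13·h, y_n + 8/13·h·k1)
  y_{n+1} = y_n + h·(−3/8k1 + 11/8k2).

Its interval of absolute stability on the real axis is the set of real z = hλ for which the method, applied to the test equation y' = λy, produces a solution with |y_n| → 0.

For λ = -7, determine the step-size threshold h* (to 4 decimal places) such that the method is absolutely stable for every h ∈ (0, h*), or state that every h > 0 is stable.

(-1.1818,0); λ=-7 ⇒ h* = (13/11)/7 = 0.1688.

On y'=λy, z=hλ:
  k1=λy_n ⇒ h·k1=z·y_n;  k2=λ(1+8/13z)y_n ⇒ h·k2=z(1+8/13z)y_n
  y_{n+1}/y_n = 1 − 3/8z + 11/8z(1+8/13z) = 1 + z + 11/13z²
  so R(z) = 1 + z + 11/13z².

Find x<0 with |R(x)|<1.
x=-1.39: |R|=1.2449
R=1: x+11/13x²=0 ⇒ x=−13/11=-1.1818; min R=1−1/(4·11/13)=0.7045>−1
Confirm numerically:
  x=-0.733: |R|=0.72163 <1
  x=-0.730: |R|=0.72092 <1
  x=-0.504: |R|=0.71094 <1
  x=-1.415: |R|=1.27919 >1
  x=-1.288: |R|=1.11572 >1
  x=-1.286: |R|=1.11337 >1
So |R|<1 on (-1.1818, 0).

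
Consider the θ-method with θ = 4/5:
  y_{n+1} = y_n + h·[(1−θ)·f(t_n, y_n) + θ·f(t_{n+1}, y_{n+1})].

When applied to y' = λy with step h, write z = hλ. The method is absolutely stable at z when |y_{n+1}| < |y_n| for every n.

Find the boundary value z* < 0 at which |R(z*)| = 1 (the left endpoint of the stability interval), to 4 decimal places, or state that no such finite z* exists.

Set f=λy, z=hλ:
  y_{n+1} = y_n + z·[1/5·y_n + 4/5·y_{n+1}] ⇒ (1 − 4/5z)y_{n+1} = (1 + 1/5z)y_n
  Hence R(z) = (1 + 1/5z)/(1 − 4/5z).

Need |R(x)|<1, x<0.
x=-1.07: |R|=0.4235
x=-2: |R|=0.2308
x=-10: |R|=0.1111
x=-100: |R|=0.2346
θ=4/5≥1/2 ⇒ |1+1/5x|<|1−4/5x| ∀x<0 ⇒ interval (−∞,0).

interval (−∞, 0).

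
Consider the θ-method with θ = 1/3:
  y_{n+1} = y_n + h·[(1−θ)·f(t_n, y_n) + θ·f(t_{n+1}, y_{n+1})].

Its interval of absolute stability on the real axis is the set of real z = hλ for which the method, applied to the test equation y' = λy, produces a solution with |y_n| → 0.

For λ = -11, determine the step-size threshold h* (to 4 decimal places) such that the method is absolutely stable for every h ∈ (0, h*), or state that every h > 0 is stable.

With y'=λy (z=hλ):
  y_{n+1} = y_n + z·[2/3·y_n + 1/3·y_{n+1}] ⇒ (1 − 1/3z)y_{n+1} = (1 + 2/3z)y_n
  R(z) = (1 + 2/3z)/(1 − 1/3z).

Solve |R(x)|<1 on ℝ⁻.
x=-0.92: |R|=0.2959
R=−1: 1+2/3x = −1+1/3x ⇒ -1/3x=2 ⇒ x=2/(-1/3)=-6.0000
Confirm numerically:
  x=-4.446: |R|=0.79130 <1
  x=-3.982: |R|=0.71097 <1
  x=-3.689: |R|=0.65451 <1
  x=-3.262: |R|=0.56276 <1
  x=-6.599: |R|=1.06240 >1
  x=-6.426: |R|=1.04519 >1
Stable set (-6.0000, 0).

(-6.0000,0); λ=-11 ⇒ h* = (6)/11 = 0.5455.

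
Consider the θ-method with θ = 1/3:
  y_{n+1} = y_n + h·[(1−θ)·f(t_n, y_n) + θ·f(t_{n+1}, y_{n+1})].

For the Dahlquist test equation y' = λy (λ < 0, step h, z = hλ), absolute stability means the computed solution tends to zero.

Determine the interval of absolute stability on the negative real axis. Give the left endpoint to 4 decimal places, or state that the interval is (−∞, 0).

z∈(-6.0000,0).

Set f=λy, z=hλ:
  y_{n+1} = y_n + z·[2/3·y_n + 1/3·y_{n+1}] ⇒ (1 − 1/3z)y_{n+1} = (1 + 2/3z)y_n
  Hence R(z) = (1 + 2/3z)/(1 − 1/3z).

Find x<0 with |R(x)|<1.
x=-1.44: |R|=0.0270
R=−1: 1+2/3x = −1+1/3x ⇒ -1/3x=2 ⇒ x=2/(-1/3)=-6.0000
Confirm numerically:
  x=-3.975: |R|=0.70968 <1
  x=-2.664: |R|=0.41102 <1
  x=-2.511: |R|=0.36690 <1
  x=-6.308: |R|=1.03309 >1
  x=-6.263: |R|=1.02839 >1
  x=-6.158: |R|=1.01725 >1
Interval (-6.0000, 0).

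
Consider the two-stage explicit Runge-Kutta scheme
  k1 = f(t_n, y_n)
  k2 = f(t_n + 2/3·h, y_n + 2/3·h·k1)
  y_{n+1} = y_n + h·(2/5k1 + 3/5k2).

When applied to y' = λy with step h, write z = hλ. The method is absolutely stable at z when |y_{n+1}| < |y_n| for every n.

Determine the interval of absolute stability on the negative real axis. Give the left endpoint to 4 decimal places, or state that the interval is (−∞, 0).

Test eqn y'=λy, z=hλ:
  k1=λy_n ⇒ h·k1=z·y_n;  k2=λ(1+2/3z)y_n ⇒ h·k2=z(1+2/3z)y_n
  y_{n+1}/y_n = 1 + 2/5z + 3/5z(1+2/3z) = 1 + z + 2/5z²
  R(z) = 1 + z + 2/5z².

Find x<0 with |R(x)|<1.
x=-1.06: |R|=0.3894
R=1: x+2/5x²=0 ⇒ x=−5/2=-2.5000; min R=1−1/(4·2/5)=0.3750>−1
Confirm numerically:
  x=-1.540: |R|=0.40864 <1
  x=-1.461: |R|=0.39281 <1
  x=-1.243: |R|=0.37502 <1
  x=-1.003: |R|=0.39940 <1
  x=-2.955: |R|=1.53781 >1
  x=-2.860: |R|=1.41184 >1
  x=-2.733: |R|=1.25472 >1
Interval (-2.5000, 0).

(-2.5000, 0).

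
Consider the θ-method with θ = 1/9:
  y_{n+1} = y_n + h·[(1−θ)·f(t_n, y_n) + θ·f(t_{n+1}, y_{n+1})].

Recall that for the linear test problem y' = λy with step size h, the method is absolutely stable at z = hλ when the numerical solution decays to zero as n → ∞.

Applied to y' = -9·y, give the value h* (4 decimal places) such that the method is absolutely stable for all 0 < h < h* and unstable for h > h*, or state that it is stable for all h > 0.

Set f=λy, z=hλ:
  y_{n+1} = y_n + z·[8/9·y_n + 1/9·y_{n+1}] ⇒ (1 − 1/9z)y_{n+1} = (1 + 8/9z)y_n
  R(z) = (1 + 8/9z)/(1 − 1/9z).

Boundary: |R(x)|=1, x<0.
x=-1.05: |R|=0.0597
R=−1: 1+8/9x = −1+1/9x ⇒ -7/9x=2 ⇒ x=2/(-7/9)=-2.5714
Confirm numerically:
  x=-2.515: |R|=0.96570 <1
  x=-1.921: |R|=0.58310 <1
  x=-1.802: |R|=0.50139 <1
  x=-1.626: |R|=0.37719 <1
  x=-2.832: |R|=1.15416 >1
  x=-2.697: |R|=1.07515 >1
So |R|<1 on (-2.5714, 0).

(-2.5714,0); λ=-9 ⇒ h* = (18/7)/9 = 0.2857.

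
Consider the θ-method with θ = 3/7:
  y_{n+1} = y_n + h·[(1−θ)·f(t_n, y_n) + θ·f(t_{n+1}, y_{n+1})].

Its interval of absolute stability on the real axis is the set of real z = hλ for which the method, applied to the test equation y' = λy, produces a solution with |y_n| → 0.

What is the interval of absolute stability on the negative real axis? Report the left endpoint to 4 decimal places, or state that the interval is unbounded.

Set f=λy, z=hλ:
  y_{n+1} = y_n + z·[4/7·y_n + 3/7·y_{n+1}] ⇒ (1 − 3/7z)y_{n+1} = (1 + 4/7z)y_n
  Hence R(z) = (1 + 4/7z)/(1 − 3/7z).

Need |R(x)|<1, x<0.
x=-0.31: |R|=0.7264
R=−1: 1+4/7x = −1+3/7x ⇒ -1/7x=2 ⇒ x=2/(-1/7)=-14.0000
Confirm numerically:
  x=-10.692: |R|=0.91534 <1
  x=-9.453: |R|=0.87140 <1
  x=-6.994: |R|=0.74962 <1
  x=-14.400: |R|=1.00797 >1
  x=-14.125: |R|=1.00253 >1
  x=-14.087: |R|=1.00177 >1
Interval (-14.0000, 0).

(-14.0000, 0).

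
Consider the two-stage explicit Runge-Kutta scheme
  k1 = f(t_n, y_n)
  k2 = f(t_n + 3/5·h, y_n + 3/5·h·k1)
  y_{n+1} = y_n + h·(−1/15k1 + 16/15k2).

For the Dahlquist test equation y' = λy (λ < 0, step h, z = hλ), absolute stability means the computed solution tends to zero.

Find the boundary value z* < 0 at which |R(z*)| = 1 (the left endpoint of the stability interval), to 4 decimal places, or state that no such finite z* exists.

Test eqn y'=λy, z=hλ:
  k1=λy_n ⇒ h·k1=z·y_n;  k2=λ(1+3/5z)y_n ⇒ h·k2=z(1+3/5z)y_n
  y_{n+1}/y_n = 1 − 1/15z + 16/15z(1+3/5z) = 1 + z + 16/25z²
  ⇒ R(z) = 1 + z + 16/25z².

Need |R(x)|<1, x<0.
x=-0.55: |R|=0.6436
R=1: x+16/25x²=0 ⇒ x=−25/16=-1.5625; min R=1−1/(4·16/25)=0.6094>−1
Confirm numerically:
  x=-1.429: |R|=0.87791 <1
  x=-1.336: |R|=0.80633 <1
  x=-1.168: |R|=0.70510 <1
  x=-1.145: |R|=0.69406 <1
  x=-2.141: |R|=1.79268 >1
  x=-1.843: |R|=1.33086 >1
Stable set (-1.5625, 0).

left endpoint -1.5625.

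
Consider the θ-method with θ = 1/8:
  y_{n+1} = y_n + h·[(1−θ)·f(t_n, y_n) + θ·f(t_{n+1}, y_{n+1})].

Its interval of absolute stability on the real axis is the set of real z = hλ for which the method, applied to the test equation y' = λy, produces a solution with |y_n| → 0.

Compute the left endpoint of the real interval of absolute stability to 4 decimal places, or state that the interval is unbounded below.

z* = -2.6667.

With y'=λy (z=hλ):
  y_{n+1} = y_n + z·[7/8·y_n + 1/8·y_{n+1}] ⇒ (1 − 1/8z)y_{n+1} = (1 + 7/8z)y_n
  R(z) = (1 + 7/8z)/(1 − 1/8z).

Find x<0 with |R(x)|<1.
x=-1.27: |R|=0.0960
R=−1: 1+7/8x = −1+1/8x ⇒ -3/4x=2 ⇒ x=2/(-3/4)=-2.6667
Confirm numerically:
  x=-2.276: |R|=0.77190 <1
  x=-2.032: |R|=0.62041 <1
  x=-1.990: |R|=0.59359 <1
  x=-1.599: |R|=0.33264 <1
  x=-3.203: |R|=1.28724 >1
  x=-2.975: |R|=1.16856 >1
  x=-2.728: |R|=1.03430 >1
Stable set (-2.6667, 0).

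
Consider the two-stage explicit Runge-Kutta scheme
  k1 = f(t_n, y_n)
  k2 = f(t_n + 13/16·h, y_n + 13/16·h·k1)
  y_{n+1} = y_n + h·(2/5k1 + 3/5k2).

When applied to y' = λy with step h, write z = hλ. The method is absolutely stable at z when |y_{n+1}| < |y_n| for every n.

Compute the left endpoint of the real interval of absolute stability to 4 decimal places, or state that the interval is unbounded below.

z* = -2.0513.

On y'=λy, z=hλ:
  k1=λy_n ⇒ h·k1=z·y_n;  k2=λ(1+13/16z)y_n ⇒ h·k2=z(1+13/16z)y_n
  y_{n+1}/y_n = 1 + 2/5z + 3/5z(1+13/16z) = 1 + z + 39/80z²
  so R(z) = 1 + z + 39/80z².

Need |R(x)|<1, x<0.
x=-1.15: |R|=0.4947
R=1: x+39/80x²=0 ⇒ x=−80/39=-2.0513; min R=1−1/(4·39/80)=0.4872>−1
Confirm numerically:
  x=-1.906: |R|=0.86501 <1
  x=-1.736: |R|=0.73318 <1
  x=-1.585: |R|=0.63971 <1
  x=-1.489: |R|=0.59185 <1
  x=-2.547: |R|=1.61551 >1
  x=-2.182: |R|=1.13905 >1
  x=-2.112: |R|=1.06252 >1
Stable set (-2.0513, 0).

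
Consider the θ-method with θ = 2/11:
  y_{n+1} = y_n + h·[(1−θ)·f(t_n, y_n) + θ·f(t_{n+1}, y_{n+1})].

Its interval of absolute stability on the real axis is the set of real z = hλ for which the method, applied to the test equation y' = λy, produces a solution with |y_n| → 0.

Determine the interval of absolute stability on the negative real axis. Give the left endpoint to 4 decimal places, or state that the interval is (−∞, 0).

Set f=λy, z=hλ:
  y_{n+1} = y_n + z·[9/11·y_n + 2/11·y_{n+1}] ⇒ (1 − 2/11z)y_{n+1} = (1 + 9/11z)y_n
  so R(z) = (1 + 9/11z)/(1 − 2/11z).

Boundary: |R(x)|=1, x<0.
x=-1.6: |R|=0.2394
R=−1: 1+9/11x = −1+2/11x ⇒ -7/11x=2 ⇒ x=2/(-7/11)=-3.1429
Confirm numerically:
  x=-3.024: |R|=0.95120 <1
  x=-2.590: |R|=0.76082 <1
  x=-2.239: |R|=0.59123 <1
  x=-1.805: |R|=0.35900 <1
  x=-3.563: |R|=1.16225 >1
  x=-3.427: |R|=1.11140 >1
Stable set (-3.1429, 0).

z∈(-3.1429,0).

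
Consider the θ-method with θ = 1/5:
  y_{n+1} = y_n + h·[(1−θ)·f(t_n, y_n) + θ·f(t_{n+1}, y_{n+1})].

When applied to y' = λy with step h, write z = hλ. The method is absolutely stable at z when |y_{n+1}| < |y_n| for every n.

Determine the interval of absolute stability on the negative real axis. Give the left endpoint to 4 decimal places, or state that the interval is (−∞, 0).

Set f=λy, z=hλ:
  y_{n+1} = y_n + z·[4/5·y_n + 1/5·y_{n+1}] ⇒ (1 − 1/5z)y_{n+1} = (1 + 4/5z)y_n
  ⇒ R(z) = (1 + 4/5z)/(1 − 1/5z).

Find x<0 with |R(x)|<1.
x=-0.62: |R|=0.4484
R=−1: 1+4/5x = −1+1/5x ⇒ -3/5x=2 ⇒ x=2/(-3/5)=-3.3333
Confirm numerically:
  x=-3.048: |R|=0.89364 <1
  x=-2.356: |R|=0.60141 <1
  x=-2.197: |R|=0.52633 <1
  x=-3.868: |R|=1.18088 >1
  x=-3.835: |R|=1.17035 >1
  x=-3.423: |R|=1.03194 >1
So |R|<1 on (-3.3333, 0).

z∈(-3.3333,0).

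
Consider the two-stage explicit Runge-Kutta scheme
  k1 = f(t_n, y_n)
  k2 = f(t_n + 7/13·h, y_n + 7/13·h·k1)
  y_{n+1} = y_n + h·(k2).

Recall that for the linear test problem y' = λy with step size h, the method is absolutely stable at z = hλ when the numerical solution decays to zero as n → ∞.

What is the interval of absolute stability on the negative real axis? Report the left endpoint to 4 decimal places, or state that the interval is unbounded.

Set f=λy, z=hλ:
  k1=λy_n ⇒ h·k1=z·y_n;  k2=λ(1+7/13z)y_n ⇒ h·k2=z(1+7/13z)y_n
  y_{n+1}/y_n = 1 + z(1+7/13z) = 1 + z + 7/13z²
  Hence R(z) = 1 + z + 7/13z².

Boundary: |R(x)|=1, x<0.
x=-0.37: |R|=0.7037
R=1: x+7/13x²=0 ⇒ x=−13/7=-1.8571; min R=1−1/(4·7/13)=0.5357>−1
Confirm numerically:
  x=-1.712: |R|=0.86620 <1
  x=-1.283: |R|=0.60336 <1
  x=-0.804: |R|=0.54407 <1
  x=-2.419: |R|=1.73184 >1
  x=-2.186: |R|=1.38709 >1
  x=-1.951: |R|=1.09860 >1
Stable set (-1.8571, 0).

z∈(-1.8571,0).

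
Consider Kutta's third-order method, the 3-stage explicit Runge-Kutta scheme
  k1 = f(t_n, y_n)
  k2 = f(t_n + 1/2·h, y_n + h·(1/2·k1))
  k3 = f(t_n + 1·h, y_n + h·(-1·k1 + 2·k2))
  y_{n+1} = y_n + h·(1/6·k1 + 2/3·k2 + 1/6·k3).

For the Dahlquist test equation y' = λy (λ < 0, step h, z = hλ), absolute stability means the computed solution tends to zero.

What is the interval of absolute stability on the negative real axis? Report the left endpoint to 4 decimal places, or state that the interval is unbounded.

Test eqn y'=λy, z=hλ:
  order 3, 3-stage ⇒ R(z)=1+z+z^2/2+z^3/6
  (e.g. R(-1.13)=0.26797, |R|=0.26797)

Solve |R(x)|<1 on ℝ⁻.
x=-1.13: |R|=0.2680
|R(-2.89)|=1.7369 |R(-2.01)|=0.3434 |R(-0.67)|=0.5043
Bisect:
  x_lo=-3.1868 |R|=2.5029  x_hi=-0.2122 |R|=0.8088
  mid=-1.69947 |R|=0.07344 →hi
  mid=-2.44312 |R|=0.88914 →hi
  mid=-2.81495 |R|=1.57057 →lo
  mid=-2.62904 |R|=1.20170 →lo
  mid=-2.53608 |R|=1.03878 →lo
  mid=-2.48960 |R|=0.96235 →hi
  mid=-2.51284 |R|=1.00016 →lo
  mid=-2.50122 |R|=0.98115 →hi
  mid=-2.50703 |R|=0.99063 →hi
  ...
  [-2.51284,-2.51266] ⇒ x*=-2.5127
Stable set (-2.5127, 0).

(-2.5127, 0).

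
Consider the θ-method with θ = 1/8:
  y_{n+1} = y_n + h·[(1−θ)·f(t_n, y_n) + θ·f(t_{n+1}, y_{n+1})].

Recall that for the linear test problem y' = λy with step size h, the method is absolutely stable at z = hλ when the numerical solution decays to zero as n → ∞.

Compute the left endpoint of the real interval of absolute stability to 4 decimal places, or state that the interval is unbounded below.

left endpoint -2.6667.

Set f=λy, z=hλ:
  y_{n+1} = y_n + z·[7/8·y_n + 1/8·y_{n+1}] ⇒ (1 − 1/8z)y_{n+1} = (1 + 7/8z)y_n
  Hence R(z) = (1 + 7/8z)/(1 − 1/8z).

Boundary: |R(x)|=1, x<0.
x=-0.58: |R|=0.4592
R=−1: 1+7/8x = −1+1/8x ⇒ -3/4x=2 ⇒ x=2/(-3/4)=-2.6667
Confirm numerically:
  x=-2.642: |R|=0.98609 <1
  x=-2.226: |R|=0.74144 <1
  x=-2.200: |R|=0.72549 <1
  x=-1.700: |R|=0.40206 <1
  x=-3.183: |R|=1.27703 >1
  x=-2.981: |R|=1.17175 >1
  x=-2.901: |R|=1.12898 >1
Stable set (-2.6667, 0).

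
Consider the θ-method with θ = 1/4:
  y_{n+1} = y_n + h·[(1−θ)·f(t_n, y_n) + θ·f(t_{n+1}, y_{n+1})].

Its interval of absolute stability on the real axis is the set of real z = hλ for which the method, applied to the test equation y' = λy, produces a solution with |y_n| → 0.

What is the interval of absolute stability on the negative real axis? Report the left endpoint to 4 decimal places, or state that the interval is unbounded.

(-4.0000, 0).

Test eqn y'=λy, z=hλ:
  y_{n+1} = y_n + z·[3/4·y_n + 1/4·y_{n+1}] ⇒ (1 − 1/4z)y_{n+1} = (1 + 3/4z)y_n
  Hence R(z) = (1 + 3/4z)/(1 − 1/4z).

Boundary: |R(x)|=1, x<0.
x=-1.45: |R|=0.0642
R=−1: 1+3/4x = −1+1/4x ⇒ -1/2x=2 ⇒ x=2/(-1/2)=-4.0000
Confirm numerically:
  x=-2.539: |R|=0.55314 <1
  x=-2.381: |R|=0.49256 <1
  x=-2.204: |R|=0.42102 <1
  x=-2.160: |R|=0.40260 <1
  x=-4.532: |R|=1.12471 >1
  x=-4.317: |R|=1.07623 >1
Interval (-4.0000, 0).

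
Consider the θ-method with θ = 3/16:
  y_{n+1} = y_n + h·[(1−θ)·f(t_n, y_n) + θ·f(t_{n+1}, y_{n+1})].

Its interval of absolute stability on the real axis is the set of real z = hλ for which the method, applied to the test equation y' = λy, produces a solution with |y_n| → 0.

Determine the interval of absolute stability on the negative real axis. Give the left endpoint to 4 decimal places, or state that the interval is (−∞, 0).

z∈(-3.2000,0).

With y'=λy (z=hλ):
  y_{n+1} = y_n + z·[13/16·y_n + 3/16·y_{n+1}] ⇒ (1 − 3/16z)y_{n+1} = (1 + 13/16z)y_n
  so R(z) = (1 + 13/16z)/(1 − 3/16z).

Find x<0 with |R(x)|<1.
x=-0.31: |R|=0.7070
R=−1: 1+13/16x = −1+3/16x ⇒ -5/8x=2 ⇒ x=2/(-5/8)=-3.2000
Confirm numerically:
  x=-2.721: |R|=0.80176 <1
  x=-2.237: |R|=0.57598 <1
  x=-1.311: |R|=0.05233 <1
  x=-3.726: |R|=1.19354 >1
  x=-3.289: |R|=1.03441 >1
Interval (-3.2000, 0).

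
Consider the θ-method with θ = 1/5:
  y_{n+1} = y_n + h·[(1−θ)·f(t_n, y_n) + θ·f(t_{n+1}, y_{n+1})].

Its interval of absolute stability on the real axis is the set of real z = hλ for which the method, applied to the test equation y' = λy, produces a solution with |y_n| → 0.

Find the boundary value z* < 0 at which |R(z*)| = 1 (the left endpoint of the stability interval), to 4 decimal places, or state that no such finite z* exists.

z* = -3.3333.

Set f=λy, z=hλ:
  y_{n+1} = y_n + z·[4/5·y_n + 1/5·y_{n+1}] ⇒ (1 − 1/5z)y_{n+1} = (1 + 4/5z)y_n
  so R(z) = (1 + 4/5z)/(1 − 1/5z).

Need |R(x)|<1, x<0.
x=-1.64: |R|=0.2349
R=−1: 1+4/5x = −1+1/5x ⇒ -3/5x=2 ⇒ x=2/(-3/5)=-3.3333
Confirm numerically:
  x=-3.276: |R|=0.97922 <1
  x=-3.172: |R|=0.94077 <1
  x=-3.106: |R|=0.91586 <1
  x=-2.545: |R|=0.68655 <1
  x=-3.866: |R|=1.18024 >1
  x=-3.386: |R|=1.01884 >1
Stable set (-3.3333, 0).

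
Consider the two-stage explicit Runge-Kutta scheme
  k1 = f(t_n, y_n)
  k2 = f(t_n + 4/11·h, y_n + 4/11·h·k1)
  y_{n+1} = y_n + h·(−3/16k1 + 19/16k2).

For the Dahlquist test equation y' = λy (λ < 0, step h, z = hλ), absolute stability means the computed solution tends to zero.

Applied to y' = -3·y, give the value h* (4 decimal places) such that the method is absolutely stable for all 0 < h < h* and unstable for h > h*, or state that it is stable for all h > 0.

(-2.3158,0); λ=-3 ⇒ h* = (44/19)/3 = 0.7719.

On y'=λy, z=hλ:
  k1=λy_n ⇒ h·k1=z·y_n;  k2=λ(1+4/11z)y_n ⇒ h·k2=z(1+4/11z)y_n
  y_{n+1}/y_n = 1 − 3/16z + 19/16z(1+4/11z) = 1 + z + 19/44z²
  R(z) = 1 + z + 19/44z².

Solve |R(x)|<1 on ℝ⁻.
x=-1.29: |R|=0.4286
R=1: x+19/44x²=0 ⇒ x=−44/19=-2.3158; min R=1−1/(4·19/44)=0.4211>−1
Confirm numerically:
  x=-2.085: |R|=0.79221 <1
  x=-1.936: |R|=0.68250 <1
  x=-1.371: |R|=0.44066 <1
  x=-1.275: |R|=0.42697 <1
  x=-2.897: |R|=1.72708 >1
  x=-2.813: |R|=1.60396 >1
Interval (-2.3158, 0).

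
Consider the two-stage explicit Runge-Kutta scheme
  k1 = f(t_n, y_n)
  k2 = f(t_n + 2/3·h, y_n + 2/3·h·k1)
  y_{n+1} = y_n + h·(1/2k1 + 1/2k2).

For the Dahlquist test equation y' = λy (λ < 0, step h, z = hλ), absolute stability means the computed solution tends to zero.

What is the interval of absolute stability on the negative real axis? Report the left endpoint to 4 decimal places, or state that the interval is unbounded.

With y'=λy (z=hλ):
  k1=λy_n ⇒ h·k1=z·y_n;  k2=λ(1+2/3z)y_n ⇒ h·k2=z(1+2/3z)y_n
  y_{n+1}/y_n = 1 + 1/2z + 1/2z(1+2/3z) = 1 + z + 1/3z²
  ⇒ R(z) = 1 + z + 1/3z².

Solve |R(x)|<1 on ℝ⁻.
x=-0.74: |R|=0.4425
R=1: x+1/3x²=0 ⇒ x=−3=-3.0000; min R=1−1/(4·1/3)=0.2500>−1
Confirm numerically:
  x=-2.302: |R|=0.46440 <1
  x=-2.236: |R|=0.43057 <1
  x=-2.217: |R|=0.42136 <1
  x=-1.408: |R|=0.25282 <1
  x=-3.436: |R|=1.49937 >1
  x=-3.330: |R|=1.36630 >1
  x=-3.219: |R|=1.23499 >1
Stable set (-3.0000, 0).

(-3.0000, 0).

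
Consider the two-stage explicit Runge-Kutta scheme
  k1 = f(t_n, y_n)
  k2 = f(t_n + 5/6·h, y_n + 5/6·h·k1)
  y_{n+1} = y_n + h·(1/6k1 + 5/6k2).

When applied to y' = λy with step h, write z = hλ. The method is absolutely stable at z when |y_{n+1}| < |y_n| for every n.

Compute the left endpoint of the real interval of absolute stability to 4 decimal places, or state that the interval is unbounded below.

On y'=λy, z=hλ:
  k1=λy_n ⇒ h·k1=z·y_n;  k2=λ(1+5/6z)y_n ⇒ h·k2=z(1+5/6z)y_n
  y_{n+1}/y_n = 1 + 1/6z + 5/6z(1+5/6z) = 1 + z + 25/36z²
  so R(z) = 1 + z + 25/36z².

Boundary: |R(x)|=1, x<0.
x=-1.06: |R|=0.7203
R=1: x+25/36x²=0 ⇒ x=−36/25=-1.4400; min R=1−1/(4·25/36)=0.6400>−1
Confirm numerically:
  x=-1.273: |R|=0.85237 <1
  x=-1.189: |R|=0.79275 <1
  x=-1.007: |R|=0.69720 <1
  x=-1.636: |R|=1.22268 >1
  x=-1.472: |R|=1.03271 >1
So |R|<1 on (-1.4400, 0).

z* = -1.4400.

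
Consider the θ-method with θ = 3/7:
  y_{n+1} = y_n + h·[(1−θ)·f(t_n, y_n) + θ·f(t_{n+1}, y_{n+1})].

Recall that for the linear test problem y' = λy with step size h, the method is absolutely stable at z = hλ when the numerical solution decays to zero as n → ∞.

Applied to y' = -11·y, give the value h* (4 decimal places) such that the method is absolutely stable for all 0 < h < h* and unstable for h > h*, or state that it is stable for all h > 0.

(-14.0000,0); λ=-11 ⇒ h* = (14)/11 = 1.2727.

With y'=λy (z=hλ):
  y_{n+1} = y_n + z·[4/7·y_n + 3/7·y_{n+1}] ⇒ (1 − 3/7z)y_{n+1} = (1 + 4/7z)y_n
  Hence R(z) = (1 + 4/7z)/(1 − 3/7z).

Need |R(x)|<1, x<0.
x=-0.71: |R|=0.4556
R=−1: 1+4/7x = −1+3/7x ⇒ -1/7x=2 ⇒ x=2/(-1/7)=-14.0000
Confirm numerically:
  x=-11.648: |R|=0.94393 <1
  x=-11.550: |R|=0.94118 <1
  x=-11.332: |R|=0.93492 <1
  x=-9.365: |R|=0.86793 <1
  x=-14.489: |R|=1.00969 >1
  x=-14.237: |R|=1.00477 >1
  x=-14.061: |R|=1.00124 >1
Interval (-14.0000, 0).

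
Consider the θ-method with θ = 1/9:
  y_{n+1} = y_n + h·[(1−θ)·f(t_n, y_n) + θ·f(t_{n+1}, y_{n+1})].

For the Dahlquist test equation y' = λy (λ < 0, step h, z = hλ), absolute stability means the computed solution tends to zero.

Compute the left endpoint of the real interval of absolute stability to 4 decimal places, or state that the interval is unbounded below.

On y'=λy, z=hλ:
  y_{n+1} = y_n + z·[8/9·y_n + 1/9·y_{n+1}] ⇒ (1 − 1/9z)y_{n+1} = (1 + 8/9z)y_n
  Hence R(z) = (1 + 8/9z)/(1 − 1/9z).

Find x<0 with |R(x)|<1.
x=-0.55: |R|=0.4817
R=−1: 1+8/9x = −1+1/9x ⇒ -7/9x=2 ⇒ x=2/(-7/9)=-2.5714
Confirm numerically:
  x=-2.341: |R|=0.85777 <1
  x=-2.192: |R|=0.76269 <1
  x=-1.053: |R|=0.05730 <1
  x=-3.000: |R|=1.25000 >1
  x=-2.850: |R|=1.16456 >1
Stable set (-2.5714, 0).

z* = -2.5714.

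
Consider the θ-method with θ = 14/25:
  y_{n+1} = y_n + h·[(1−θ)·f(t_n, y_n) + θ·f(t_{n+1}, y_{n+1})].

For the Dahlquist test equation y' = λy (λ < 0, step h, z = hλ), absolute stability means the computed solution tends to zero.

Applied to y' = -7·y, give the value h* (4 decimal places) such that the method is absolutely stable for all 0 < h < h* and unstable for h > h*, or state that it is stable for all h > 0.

interval (−∞, 0). Any h>0 works for λ=-7.

On y'=λy, z=hλ:
  y_{n+1} = y_n + z·[11/25·y_n + 14/25·y_{n+1}] ⇒ (1 − 14/25z)y_{n+1} = (1 + 11/25z)y_n
  ⇒ R(z) = (1 + 11/25z)/(1 − 14/25z).

Need |R(x)|<1, x<0.
x=-1.65: |R|=0.1424
x=-2: |R|=0.0566
x=-10: |R|=0.5152
x=-100: |R|=0.7544
θ=14/25≥1/2 ⇒ |1+11/25x|<|1−14/25x| ∀x<0 ⇒ unbounded interval.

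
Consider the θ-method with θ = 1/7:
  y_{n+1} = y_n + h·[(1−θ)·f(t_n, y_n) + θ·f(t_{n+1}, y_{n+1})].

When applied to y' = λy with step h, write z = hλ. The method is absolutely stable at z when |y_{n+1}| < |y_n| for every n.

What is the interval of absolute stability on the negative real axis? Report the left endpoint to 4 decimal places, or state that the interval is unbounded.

(-2.8000, 0).

With y'=λy (z=hλ):
  y_{n+1} = y_n + z·[6/7·y_n + 1/7·y_{n+1}] ⇒ (1 − 1/7z)y_{n+1} = (1 + 6/7z)y_n
  ⇒ R(z) = (1 + 6/7z)/(1 − 1/7z).

Solve |R(x)|<1 on ℝ⁻.
x=-1.36: |R|=0.1388
R=−1: 1+6/7x = −1+1/7x ⇒ -5/7x=2 ⇒ x=2/(-5/7)=-2.8000
Confirm numerically:
  x=-2.476: |R|=0.82904 <1
  x=-2.385: |R|=0.77890 <1
  x=-1.706: |R|=0.37170 <1
  x=-3.374: |R|=1.27665 >1
  x=-3.056: |R|=1.12729 >1
Interval (-2.8000, 0).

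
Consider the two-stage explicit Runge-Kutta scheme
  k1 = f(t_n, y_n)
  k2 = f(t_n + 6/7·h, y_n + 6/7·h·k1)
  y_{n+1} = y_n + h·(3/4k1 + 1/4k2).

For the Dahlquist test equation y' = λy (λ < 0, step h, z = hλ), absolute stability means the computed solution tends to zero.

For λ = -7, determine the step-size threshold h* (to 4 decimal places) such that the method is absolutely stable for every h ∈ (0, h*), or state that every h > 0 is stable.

(-4.6667,0); λ=-7 ⇒ h* = (14/3)/7 = 0.6667.

Test eqn y'=λy, z=hλ:
  k1=λy_n ⇒ h·k1=z·y_n;  k2=λ(1+6/7z)y_n ⇒ h·k2=z(1+6/7z)y_n
  y_{n+1}/y_n = 1 + 3/4z + 1/4z(1+6/7z) = 1 + z + 3/14z²
  R(z) = 1 + z + 3/14z².

Need |R(x)|<1, x<0.
x=-0.92: |R|=0.2614
R=1: x+3/14x²=0 ⇒ x=−14/3=-4.6667; min R=1−1/(4·3/14)=-0.1667>−1
Confirm numerically:
  x=-4.043: |R|=0.45968 <1
  x=-3.833: |R|=0.31526 <1
  x=-3.683: |R|=0.22368 <1
  x=-2.627: |R|=0.14819 <1
  x=-5.003: |R|=1.36057 >1
  x=-4.876: |R|=1.21872 >1
  x=-4.704: |R|=1.03763 >1
Interval (-4.6667, 0).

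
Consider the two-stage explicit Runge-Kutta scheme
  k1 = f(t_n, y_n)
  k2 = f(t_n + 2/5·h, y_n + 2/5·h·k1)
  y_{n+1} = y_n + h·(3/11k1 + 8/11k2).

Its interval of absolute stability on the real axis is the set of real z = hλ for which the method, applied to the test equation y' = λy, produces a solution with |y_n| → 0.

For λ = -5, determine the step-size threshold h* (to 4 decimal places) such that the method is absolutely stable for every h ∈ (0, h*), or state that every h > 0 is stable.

(-3.4375,0); λ=-5 ⇒ h* = (55/16)/5 = 0.6875.

On y'=λy, z=hλ:
  k1=λy_n ⇒ h·k1=z·y_n;  k2=λ(1+2/5z)y_n ⇒ h·k2=z(1+2/5z)y_n
  y_{n+1}/y_n = 1 + 3/11z + 8/11z(1+2/5z) = 1 + z + 16/55z²
  R(z) = 1 + z + 16/55z².

Solve |R(x)|<1 on ℝ⁻.
x=-0.61: |R|=0.4982
R=1: x+16/55x²=0 ⇒ x=−55/16=-3.4375; min R=1−1/(4·16/55)=0.1406>−1
Confirm numerically:
  x=-2.849: |R|=0.51225 <1
  x=-2.541: |R|=0.33731 <1
  x=-1.647: |R|=0.14212 <1
  x=-3.905: |R|=1.53108 >1
  x=-3.833: |R|=1.44100 >1
Stable set (-3.4375, 0).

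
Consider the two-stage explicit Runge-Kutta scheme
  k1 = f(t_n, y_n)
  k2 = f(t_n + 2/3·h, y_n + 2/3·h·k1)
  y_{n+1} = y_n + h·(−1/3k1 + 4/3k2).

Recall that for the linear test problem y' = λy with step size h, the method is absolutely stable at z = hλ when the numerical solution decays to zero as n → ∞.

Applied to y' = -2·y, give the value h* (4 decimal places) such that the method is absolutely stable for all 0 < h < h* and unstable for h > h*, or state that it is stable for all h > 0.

Set f=λy, z=hλ:
  k1=λy_n ⇒ h·k1=z·y_n;  k2=λ(1+2/3z)y_n ⇒ h·k2=z(1+2/3z)y_n
  y_{n+1}/y_n = 1 − 1/3z + 4/3z(1+2/3z) = 1 + z + 8/9z²
  so R(z) = 1 + z + 8/9z².

Need |R(x)|<1, x<0.
x=-0.65: |R|=0.7256
R=1: x+8/9x²=0 ⇒ x=−9/8=-1.1250; min R=1−1/(4·8/9)=0.7188>−1
Confirm numerically:
  x=-1.103: |R|=0.97843 <1
  x=-0.697: |R|=0.73483 <1
  x=-0.456: |R|=0.72883 <1
  x=-1.699: |R|=1.86687 >1
  x=-1.457: |R|=1.42998 >1
  x=-1.378: |R|=1.30990 >1
Interval (-1.1250, 0).

(-1.1250,0); λ=-2 ⇒ h* = (9/8)/2 = 0.5625.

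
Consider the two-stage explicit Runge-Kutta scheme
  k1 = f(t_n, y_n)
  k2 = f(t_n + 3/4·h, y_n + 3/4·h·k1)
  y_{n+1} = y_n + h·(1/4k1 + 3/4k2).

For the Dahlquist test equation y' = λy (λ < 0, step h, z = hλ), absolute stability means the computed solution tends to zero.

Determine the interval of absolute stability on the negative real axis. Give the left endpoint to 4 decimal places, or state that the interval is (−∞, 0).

Test eqn y'=λy, z=hλ:
  k1=λy_n ⇒ h·k1=z·y_n;  k2=λ(1+3/4z)y_n ⇒ h·k2=z(1+3/4z)y_n
  y_{n+1}/y_n = 1 + 1/4z + 3/4z(1+3/4z) = 1 + z + 9/16z²
  Hence R(z) = 1 + z + 9/16z².

Boundary: |R(x)|=1, x<0.
x=-0.75: |R|=0.5664
R=1: x+9/16x²=0 ⇒ x=−16/9=-1.7778; min R=1−1/(4·9/16)=0.5556>−1
Confirm numerically:
  x=-1.534: |R|=0.78965 <1
  x=-1.286: |R|=0.64426 <1
  x=-1.194: |R|=0.60792 <1
  x=-1.099: |R|=0.58039 <1
  x=-2.273: |R|=1.63317 >1
  x=-2.220: |R|=1.55222 >1
So |R|<1 on (-1.7778, 0).

(-1.7778, 0).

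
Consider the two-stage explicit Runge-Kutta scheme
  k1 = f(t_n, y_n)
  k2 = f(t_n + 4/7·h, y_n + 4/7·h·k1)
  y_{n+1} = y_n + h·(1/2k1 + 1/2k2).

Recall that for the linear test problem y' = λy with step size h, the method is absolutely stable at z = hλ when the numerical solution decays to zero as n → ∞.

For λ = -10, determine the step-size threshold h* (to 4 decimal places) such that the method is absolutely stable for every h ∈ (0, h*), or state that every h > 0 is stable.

On y'=λy, z=hλ:
  k1=λy_n ⇒ h·k1=z·y_n;  k2=λ(1+4/7z)y_n ⇒ h·k2=z(1+4/7z)y_n
  y_{n+1}/y_n = 1 + 1/2z + 1/2z(1+4/7z) = 1 + z + 2/7z²
  R(z) = 1 + z + 2/7z².

Need |R(x)|<1, x<0.
x=-0.69: |R|=0.4460
R=1: x+2/7x²=0 ⇒ x=−7/2=-3.5000; min R=1−1/(4·2/7)=0.1250>−1
Confirm numerically:
  x=-3.360: |R|=0.86560 <1
  x=-3.170: |R|=0.70111 <1
  x=-2.554: |R|=0.30969 <1
  x=-1.805: |R|=0.12586 <1
  x=-3.767: |R|=1.28737 >1
  x=-3.599: |R|=1.10180 >1
Interval (-3.5000, 0).

(-3.5000,0); λ=-10 ⇒ h* = (7/2)/10 = 0.3500.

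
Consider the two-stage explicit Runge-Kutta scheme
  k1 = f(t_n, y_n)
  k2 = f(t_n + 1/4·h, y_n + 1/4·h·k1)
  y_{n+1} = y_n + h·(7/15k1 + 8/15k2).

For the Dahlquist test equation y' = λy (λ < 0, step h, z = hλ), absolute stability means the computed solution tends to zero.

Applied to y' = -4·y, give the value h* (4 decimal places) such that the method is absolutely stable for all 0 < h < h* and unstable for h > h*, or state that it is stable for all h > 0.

Set f=λy, z=hλ:
  k1=λy_n ⇒ h·k1=z·y_n;  k2=λ(1+1/4z)y_n ⇒ h·k2=z(1+1/4z)y_n
  y_{n+1}/y_n = 1 + 7/15z + 8/15z(1+1/4z) = 1 + z + 2/15z²
  R(z) = 1 + z + 2/15z².

Find x<0 with |R(x)|<1.
x=-0.82: |R|=0.2697
R=1: x+2/15x²=0 ⇒ x=−15/2=-7.5000; min R=1−1/(4·2/15)=-0.8750>−1
Confirm numerically:
  x=-6.914: |R|=0.45979 <1
  x=-6.406: |R|=0.06558 <1
  x=-5.990: |R|=0.20599 <1
  x=-4.673: |R|=0.76141 <1
  x=-7.987: |R|=1.51862 >1
  x=-7.940: |R|=1.46581 >1
So |R|<1 on (-7.5000, 0).

(-7.5000,0); λ=-4 ⇒ h* = (15/2)/4 = 1.8750.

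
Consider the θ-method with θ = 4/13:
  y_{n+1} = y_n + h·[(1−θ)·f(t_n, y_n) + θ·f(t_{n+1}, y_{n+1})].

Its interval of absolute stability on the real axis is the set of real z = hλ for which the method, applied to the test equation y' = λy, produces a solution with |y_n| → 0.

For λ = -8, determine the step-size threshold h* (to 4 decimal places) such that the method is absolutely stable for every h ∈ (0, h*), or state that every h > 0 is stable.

With y'=λy (z=hλ):
  y_{n+1} = y_n + z·[9/13·y_n + 4/13·y_{n+1}] ⇒ (1 − 4/13z)y_{n+1} = (1 + 9/13z)y_n
  ⇒ R(z) = (1 + 9/13z)/(1 − 4/13z).

Solve |R(x)|<1 on ℝ⁻.
x=-0.8: |R|=0.3580
R=−1: 1+9/13x = −1+4/13x ⇒ -5/13x=2 ⇒ x=2/(-5/13)=-5.2000
Confirm numerically:
  x=-4.712: |R|=0.92339 <1
  x=-3.998: |R|=0.79270 <1
  x=-3.621: |R|=0.71274 <1
  x=-5.755: |R|=1.07704 >1
  x=-5.235: |R|=1.00516 >1
Stable set (-5.2000, 0).

(-5.2000,0); λ=-8 ⇒ h* = (26/5)/8 = 0.6500.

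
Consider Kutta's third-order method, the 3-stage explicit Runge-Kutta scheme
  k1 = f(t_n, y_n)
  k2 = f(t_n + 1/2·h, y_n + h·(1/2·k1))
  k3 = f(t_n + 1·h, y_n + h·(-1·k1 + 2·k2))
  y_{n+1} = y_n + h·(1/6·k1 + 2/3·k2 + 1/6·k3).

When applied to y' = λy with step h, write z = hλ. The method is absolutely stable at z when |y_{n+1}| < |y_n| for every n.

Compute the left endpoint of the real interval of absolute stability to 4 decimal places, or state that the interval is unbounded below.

left endpoint -2.5127.

Set f=λy, z=hλ:
  order 3, 3-stage ⇒ R(z)=1+z+z^2/2+z^3/6
  (e.g. R(-1.45)=0.09315, |R|=0.09315)

Need |R(x)|<1, x<0.
x=-1.45: |R|=0.0931
|R(-2.9)|=1.7598 |R(-2.07)|=0.4058 |R(-1.13)|=0.2680
Bisect:
  x_lo=-3.1418 |R|=2.3752  x_hi=-0.1402 |R|=0.8691
  mid=-1.64104 |R|=0.03109 →hi
  mid=-2.39144 |R|=0.81138 →hi
  mid=-2.76664 |R|=1.46894 →lo
  mid=-2.57904 |R|=1.11237 →lo
  mid=-2.48524 |R|=0.95534 →hi
  mid=-2.53214 |R|=1.03217 →lo
  mid=-2.50869 |R|=0.99334 →hi
  ...
  [-2.51290,-2.51272] ⇒ x*=-2.5127
Interval (-2.5127, 0).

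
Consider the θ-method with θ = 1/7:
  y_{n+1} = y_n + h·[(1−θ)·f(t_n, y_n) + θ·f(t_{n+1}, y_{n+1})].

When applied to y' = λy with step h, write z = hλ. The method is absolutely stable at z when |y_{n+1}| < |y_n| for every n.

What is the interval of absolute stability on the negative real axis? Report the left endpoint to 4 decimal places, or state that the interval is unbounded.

(-2.8000, 0).

Set f=λy, z=hλ:
  y_{n+1} = y_n + z·[6/7·y_n + 1/7·y_{n+1}] ⇒ (1 − 1/7z)y_{n+1} = (1 + 6/7z)y_n
  R(z) = (1 + 6/7z)/(1 − 1/7z).

Solve |R(x)|<1 on ℝ⁻.
x=-1.66: |R|=0.3418
R=−1: 1+6/7x = −1+1/7x ⇒ -5/7x=2 ⇒ x=2/(-5/7)=-2.8000
Confirm numerically:
  x=-2.569: |R|=0.87930 <1
  x=-2.206: |R|=0.67738 <1
  x=-1.172: |R|=0.00392 <1
  x=-3.193: |R|=1.19278 >1
  x=-3.152: |R|=1.17336 >1
  x=-2.915: |R|=1.05799 >1
Interval (-2.8000, 0).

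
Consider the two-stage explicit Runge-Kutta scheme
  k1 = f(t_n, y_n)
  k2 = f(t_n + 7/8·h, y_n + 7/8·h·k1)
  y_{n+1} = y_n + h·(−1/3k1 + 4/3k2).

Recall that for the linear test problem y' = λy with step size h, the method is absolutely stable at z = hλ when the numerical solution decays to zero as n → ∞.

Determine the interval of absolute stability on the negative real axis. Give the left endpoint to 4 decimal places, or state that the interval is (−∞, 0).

Test eqn y'=λy, z=hλ:
  k1=λy_n ⇒ h·k1=z·y_n;  k2=λ(1+7/8z)y_n ⇒ h·k2=z(1+7/8z)y_n
  y_{n+1}/y_n = 1 − 1/3z + 4/3z(1+7/8z) = 1 + z + 7/6z²
  R(z) = 1 + z + 7/6z².

Find x<0 with |R(x)|<1.
x=-1.19: |R|=1.4621
R=1: x+7/6x²=0 ⇒ x=−6/7=-0.8571; min R=1−1/(4·7/6)=0.7857>−1
Confirm numerically:
  x=-0.739: |R|=0.89814 <1
  x=-0.472: |R|=0.78791 <1
  x=-0.432: |R|=0.78573 <1
  x=-0.393: |R|=0.78719 <1
  x=-1.405: |R|=1.89803 >1
  x=-1.273: |R|=1.61762 >1
  x=-1.211: |R|=1.49994 >1
So |R|<1 on (-0.8571, 0).

(-0.8571, 0).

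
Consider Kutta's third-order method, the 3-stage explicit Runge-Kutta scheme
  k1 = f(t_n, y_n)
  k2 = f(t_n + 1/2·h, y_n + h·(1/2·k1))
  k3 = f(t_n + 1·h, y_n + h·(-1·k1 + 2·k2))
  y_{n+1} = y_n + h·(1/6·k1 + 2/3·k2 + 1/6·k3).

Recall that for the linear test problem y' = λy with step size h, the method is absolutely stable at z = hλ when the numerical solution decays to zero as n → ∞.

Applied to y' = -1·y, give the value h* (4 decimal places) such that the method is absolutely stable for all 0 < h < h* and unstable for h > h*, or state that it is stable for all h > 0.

Set f=λy, z=hλ:
  order 3, 3-stage ⇒ R(z)=1+z+z^2/2+z^3/6
  (e.g. R(-1.19)=0.23719, |R|=0.23719)

Find x<0 with |R(x)|<1.
x=-1.19: |R|=0.2372
|R(-2.52)|=1.0120 |R(-0.78)|=0.4451 |R(-0.59)|=0.5498
Bisect:
  x_lo=-3.3465 |R|=2.9934  x_hi=-0.0542 |R|=0.9473
  mid=-1.70035 |R|=0.07410 →hi
  mid=-2.52345 |R|=1.01769 →lo
  mid=-2.11190 |R|=0.45173 →hi
  mid=-2.31768 |R|=0.70681 →hi
  mid=-2.42056 |R|=0.85473 →hi
  mid=-2.47201 |R|=0.93426 →hi
  mid=-2.49773 |R|=0.97548 →hi
  ...
  [-2.51280,-2.51260] ⇒ x*=-2.5127
Stable set (-2.5127, 0).

(-2.5127,0); λ=-1 ⇒ h* = 2.5127.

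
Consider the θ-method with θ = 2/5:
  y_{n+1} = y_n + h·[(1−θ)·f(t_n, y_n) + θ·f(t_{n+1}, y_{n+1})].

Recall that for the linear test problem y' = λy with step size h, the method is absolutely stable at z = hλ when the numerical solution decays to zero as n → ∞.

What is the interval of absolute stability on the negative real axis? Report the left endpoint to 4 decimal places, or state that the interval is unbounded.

z∈(-10.0000,0).

On y'=λy, z=hλ:
  y_{n+1} = y_n + z·[3/5·y_n + 2/5·y_{n+1}] ⇒ (1 − 2/5z)y_{n+1} = (1 + 3/5z)y_n
  Hence R(z) = (1 + 3/5z)/(1 − 2/5z).

Find x<0 with |R(x)|<1.
x=-1.57: |R|=0.0356
R=−1: 1+3/5x = −1+2/5x ⇒ -1/5x=2 ⇒ x=2/(-1/5)=-10.0000
Confirm numerically:
  x=-6.007: |R|=0.76531 <1
  x=-5.001: |R|=0.66678 <1
  x=-4.162: |R|=0.56184 <1
  x=-10.549: |R|=1.02104 >1
  x=-10.537: |R|=1.02060 >1
  x=-10.342: |R|=1.01332 >1
So |R|<1 on (-10.0000, 0).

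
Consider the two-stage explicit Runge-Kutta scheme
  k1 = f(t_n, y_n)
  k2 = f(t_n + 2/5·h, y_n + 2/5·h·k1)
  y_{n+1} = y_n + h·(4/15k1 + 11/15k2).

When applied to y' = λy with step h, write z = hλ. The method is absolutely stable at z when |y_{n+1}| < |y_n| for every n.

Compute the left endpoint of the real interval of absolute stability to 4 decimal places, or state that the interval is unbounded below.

left endpoint -3.4091.

On y'=λy, z=hλ:
  k1=λy_n ⇒ h·k1=z·y_n;  k2=λ(1+2/5z)y_n ⇒ h·k2=z(1+2/5z)y_n
  y_{n+1}/y_n = 1 + 4/15z + 11/15z(1+2/5z) = 1 + z + 22/75z²
  R(z) = 1 + z + 22/75z².

Boundary: |R(x)|=1, x<0.
x=-0.91: |R|=0.3329
R=1: x+22/75x²=0 ⇒ x=−75/22=-3.4091; min R=1−1/(4·22/75)=0.1477>−1
Confirm numerically:
  x=-3.134: |R|=0.74711 <1
  x=-2.492: |R|=0.32962 <1
  x=-2.233: |R|=0.22964 <1
  x=-3.979: |R|=1.66518 >1
  x=-3.881: |R|=1.53723 >1
  x=-3.627: |R|=1.23184 >1
So |R|<1 on (-3.4091, 0).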